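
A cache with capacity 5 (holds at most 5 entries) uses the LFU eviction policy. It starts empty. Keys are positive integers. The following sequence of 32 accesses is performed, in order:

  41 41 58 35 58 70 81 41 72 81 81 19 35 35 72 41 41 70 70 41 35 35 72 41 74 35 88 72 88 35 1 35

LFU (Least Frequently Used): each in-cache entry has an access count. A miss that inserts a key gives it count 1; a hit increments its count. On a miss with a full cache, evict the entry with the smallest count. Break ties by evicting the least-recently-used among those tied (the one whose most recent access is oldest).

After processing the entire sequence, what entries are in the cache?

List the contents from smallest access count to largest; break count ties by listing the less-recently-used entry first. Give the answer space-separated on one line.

Answer: 1 70 81 41 35

Derivation:
LFU simulation (capacity=5):
  1. access 41: MISS. Cache: [41(c=1)]
  2. access 41: HIT, count now 2. Cache: [41(c=2)]
  3. access 58: MISS. Cache: [58(c=1) 41(c=2)]
  4. access 35: MISS. Cache: [58(c=1) 35(c=1) 41(c=2)]
  5. access 58: HIT, count now 2. Cache: [35(c=1) 41(c=2) 58(c=2)]
  6. access 70: MISS. Cache: [35(c=1) 70(c=1) 41(c=2) 58(c=2)]
  7. access 81: MISS. Cache: [35(c=1) 70(c=1) 81(c=1) 41(c=2) 58(c=2)]
  8. access 41: HIT, count now 3. Cache: [35(c=1) 70(c=1) 81(c=1) 58(c=2) 41(c=3)]
  9. access 72: MISS, evict 35(c=1). Cache: [70(c=1) 81(c=1) 72(c=1) 58(c=2) 41(c=3)]
  10. access 81: HIT, count now 2. Cache: [70(c=1) 72(c=1) 58(c=2) 81(c=2) 41(c=3)]
  11. access 81: HIT, count now 3. Cache: [70(c=1) 72(c=1) 58(c=2) 41(c=3) 81(c=3)]
  12. access 19: MISS, evict 70(c=1). Cache: [72(c=1) 19(c=1) 58(c=2) 41(c=3) 81(c=3)]
  13. access 35: MISS, evict 72(c=1). Cache: [19(c=1) 35(c=1) 58(c=2) 41(c=3) 81(c=3)]
  14. access 35: HIT, count now 2. Cache: [19(c=1) 58(c=2) 35(c=2) 41(c=3) 81(c=3)]
  15. access 72: MISS, evict 19(c=1). Cache: [72(c=1) 58(c=2) 35(c=2) 41(c=3) 81(c=3)]
  16. access 41: HIT, count now 4. Cache: [72(c=1) 58(c=2) 35(c=2) 81(c=3) 41(c=4)]
  17. access 41: HIT, count now 5. Cache: [72(c=1) 58(c=2) 35(c=2) 81(c=3) 41(c=5)]
  18. access 70: MISS, evict 72(c=1). Cache: [70(c=1) 58(c=2) 35(c=2) 81(c=3) 41(c=5)]
  19. access 70: HIT, count now 2. Cache: [58(c=2) 35(c=2) 70(c=2) 81(c=3) 41(c=5)]
  20. access 41: HIT, count now 6. Cache: [58(c=2) 35(c=2) 70(c=2) 81(c=3) 41(c=6)]
  21. access 35: HIT, count now 3. Cache: [58(c=2) 70(c=2) 81(c=3) 35(c=3) 41(c=6)]
  22. access 35: HIT, count now 4. Cache: [58(c=2) 70(c=2) 81(c=3) 35(c=4) 41(c=6)]
  23. access 72: MISS, evict 58(c=2). Cache: [72(c=1) 70(c=2) 81(c=3) 35(c=4) 41(c=6)]
  24. access 41: HIT, count now 7. Cache: [72(c=1) 70(c=2) 81(c=3) 35(c=4) 41(c=7)]
  25. access 74: MISS, evict 72(c=1). Cache: [74(c=1) 70(c=2) 81(c=3) 35(c=4) 41(c=7)]
  26. access 35: HIT, count now 5. Cache: [74(c=1) 70(c=2) 81(c=3) 35(c=5) 41(c=7)]
  27. access 88: MISS, evict 74(c=1). Cache: [88(c=1) 70(c=2) 81(c=3) 35(c=5) 41(c=7)]
  28. access 72: MISS, evict 88(c=1). Cache: [72(c=1) 70(c=2) 81(c=3) 35(c=5) 41(c=7)]
  29. access 88: MISS, evict 72(c=1). Cache: [88(c=1) 70(c=2) 81(c=3) 35(c=5) 41(c=7)]
  30. access 35: HIT, count now 6. Cache: [88(c=1) 70(c=2) 81(c=3) 35(c=6) 41(c=7)]
  31. access 1: MISS, evict 88(c=1). Cache: [1(c=1) 70(c=2) 81(c=3) 35(c=6) 41(c=7)]
  32. access 35: HIT, count now 7. Cache: [1(c=1) 70(c=2) 81(c=3) 41(c=7) 35(c=7)]
Total: 16 hits, 16 misses, 11 evictions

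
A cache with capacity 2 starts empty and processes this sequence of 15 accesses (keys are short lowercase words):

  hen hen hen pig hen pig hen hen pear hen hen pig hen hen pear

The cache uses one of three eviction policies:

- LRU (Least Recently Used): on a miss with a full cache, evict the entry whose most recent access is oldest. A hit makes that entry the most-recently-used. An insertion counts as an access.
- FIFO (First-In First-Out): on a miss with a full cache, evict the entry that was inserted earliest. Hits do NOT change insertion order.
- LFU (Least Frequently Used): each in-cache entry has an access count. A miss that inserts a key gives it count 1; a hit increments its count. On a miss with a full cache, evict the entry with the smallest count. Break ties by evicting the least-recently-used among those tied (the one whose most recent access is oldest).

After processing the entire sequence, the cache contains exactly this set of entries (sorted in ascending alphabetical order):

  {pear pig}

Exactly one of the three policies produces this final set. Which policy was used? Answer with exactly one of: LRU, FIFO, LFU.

Answer: FIFO

Derivation:
Simulating under each policy and comparing final sets:
  LRU: final set = {hen pear} -> differs
  FIFO: final set = {pear pig} -> MATCHES target
  LFU: final set = {hen pear} -> differs
Only FIFO produces the target set.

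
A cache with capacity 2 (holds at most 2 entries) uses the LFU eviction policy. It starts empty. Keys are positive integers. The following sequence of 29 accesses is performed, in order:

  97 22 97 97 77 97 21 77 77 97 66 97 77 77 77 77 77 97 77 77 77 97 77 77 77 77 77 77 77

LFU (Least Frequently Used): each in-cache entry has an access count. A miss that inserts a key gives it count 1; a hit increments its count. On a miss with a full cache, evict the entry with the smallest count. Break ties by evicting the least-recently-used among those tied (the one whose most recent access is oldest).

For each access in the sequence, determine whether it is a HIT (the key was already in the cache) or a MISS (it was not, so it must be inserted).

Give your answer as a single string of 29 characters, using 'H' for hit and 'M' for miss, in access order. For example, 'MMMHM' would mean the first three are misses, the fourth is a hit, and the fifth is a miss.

Answer: MMHHMHMMHHMHMHHHHHHHHHHHHHHHH

Derivation:
LFU simulation (capacity=2):
  1. access 97: MISS. Cache: [97(c=1)]
  2. access 22: MISS. Cache: [97(c=1) 22(c=1)]
  3. access 97: HIT, count now 2. Cache: [22(c=1) 97(c=2)]
  4. access 97: HIT, count now 3. Cache: [22(c=1) 97(c=3)]
  5. access 77: MISS, evict 22(c=1). Cache: [77(c=1) 97(c=3)]
  6. access 97: HIT, count now 4. Cache: [77(c=1) 97(c=4)]
  7. access 21: MISS, evict 77(c=1). Cache: [21(c=1) 97(c=4)]
  8. access 77: MISS, evict 21(c=1). Cache: [77(c=1) 97(c=4)]
  9. access 77: HIT, count now 2. Cache: [77(c=2) 97(c=4)]
  10. access 97: HIT, count now 5. Cache: [77(c=2) 97(c=5)]
  11. access 66: MISS, evict 77(c=2). Cache: [66(c=1) 97(c=5)]
  12. access 97: HIT, count now 6. Cache: [66(c=1) 97(c=6)]
  13. access 77: MISS, evict 66(c=1). Cache: [77(c=1) 97(c=6)]
  14. access 77: HIT, count now 2. Cache: [77(c=2) 97(c=6)]
  15. access 77: HIT, count now 3. Cache: [77(c=3) 97(c=6)]
  16. access 77: HIT, count now 4. Cache: [77(c=4) 97(c=6)]
  17. access 77: HIT, count now 5. Cache: [77(c=5) 97(c=6)]
  18. access 97: HIT, count now 7. Cache: [77(c=5) 97(c=7)]
  19. access 77: HIT, count now 6. Cache: [77(c=6) 97(c=7)]
  20. access 77: HIT, count now 7. Cache: [97(c=7) 77(c=7)]
  21. access 77: HIT, count now 8. Cache: [97(c=7) 77(c=8)]
  22. access 97: HIT, count now 8. Cache: [77(c=8) 97(c=8)]
  23. access 77: HIT, count now 9. Cache: [97(c=8) 77(c=9)]
  24. access 77: HIT, count now 10. Cache: [97(c=8) 77(c=10)]
  25. access 77: HIT, count now 11. Cache: [97(c=8) 77(c=11)]
  26. access 77: HIT, count now 12. Cache: [97(c=8) 77(c=12)]
  27. access 77: HIT, count now 13. Cache: [97(c=8) 77(c=13)]
  28. access 77: HIT, count now 14. Cache: [97(c=8) 77(c=14)]
  29. access 77: HIT, count now 15. Cache: [97(c=8) 77(c=15)]
Total: 22 hits, 7 misses, 5 evictions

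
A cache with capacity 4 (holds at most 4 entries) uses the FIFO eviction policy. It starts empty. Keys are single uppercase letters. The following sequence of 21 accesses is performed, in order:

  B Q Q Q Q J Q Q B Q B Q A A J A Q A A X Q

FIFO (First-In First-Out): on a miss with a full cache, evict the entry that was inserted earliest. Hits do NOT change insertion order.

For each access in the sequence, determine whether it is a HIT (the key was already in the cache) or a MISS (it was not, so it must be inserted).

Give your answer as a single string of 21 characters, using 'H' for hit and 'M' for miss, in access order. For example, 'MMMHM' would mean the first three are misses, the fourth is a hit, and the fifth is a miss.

Answer: MMHHHMHHHHHHMHHHHHHMH

Derivation:
FIFO simulation (capacity=4):
  1. access B: MISS. Cache (old->new): [B]
  2. access Q: MISS. Cache (old->new): [B Q]
  3. access Q: HIT. Cache (old->new): [B Q]
  4. access Q: HIT. Cache (old->new): [B Q]
  5. access Q: HIT. Cache (old->new): [B Q]
  6. access J: MISS. Cache (old->new): [B Q J]
  7. access Q: HIT. Cache (old->new): [B Q J]
  8. access Q: HIT. Cache (old->new): [B Q J]
  9. access B: HIT. Cache (old->new): [B Q J]
  10. access Q: HIT. Cache (old->new): [B Q J]
  11. access B: HIT. Cache (old->new): [B Q J]
  12. access Q: HIT. Cache (old->new): [B Q J]
  13. access A: MISS. Cache (old->new): [B Q J A]
  14. access A: HIT. Cache (old->new): [B Q J A]
  15. access J: HIT. Cache (old->new): [B Q J A]
  16. access A: HIT. Cache (old->new): [B Q J A]
  17. access Q: HIT. Cache (old->new): [B Q J A]
  18. access A: HIT. Cache (old->new): [B Q J A]
  19. access A: HIT. Cache (old->new): [B Q J A]
  20. access X: MISS, evict B. Cache (old->new): [Q J A X]
  21. access Q: HIT. Cache (old->new): [Q J A X]
Total: 16 hits, 5 misses, 1 evictions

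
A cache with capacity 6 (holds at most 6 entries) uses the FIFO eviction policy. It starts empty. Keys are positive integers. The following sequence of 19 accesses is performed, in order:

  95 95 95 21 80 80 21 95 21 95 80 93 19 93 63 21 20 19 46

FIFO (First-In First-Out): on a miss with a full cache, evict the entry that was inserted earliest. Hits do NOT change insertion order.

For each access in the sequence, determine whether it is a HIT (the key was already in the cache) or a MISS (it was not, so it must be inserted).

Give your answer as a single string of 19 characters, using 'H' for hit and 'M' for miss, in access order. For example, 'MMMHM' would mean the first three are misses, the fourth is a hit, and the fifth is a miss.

Answer: MHHMMHHHHHHMMHMHMHM

Derivation:
FIFO simulation (capacity=6):
  1. access 95: MISS. Cache (old->new): [95]
  2. access 95: HIT. Cache (old->new): [95]
  3. access 95: HIT. Cache (old->new): [95]
  4. access 21: MISS. Cache (old->new): [95 21]
  5. access 80: MISS. Cache (old->new): [95 21 80]
  6. access 80: HIT. Cache (old->new): [95 21 80]
  7. access 21: HIT. Cache (old->new): [95 21 80]
  8. access 95: HIT. Cache (old->new): [95 21 80]
  9. access 21: HIT. Cache (old->new): [95 21 80]
  10. access 95: HIT. Cache (old->new): [95 21 80]
  11. access 80: HIT. Cache (old->new): [95 21 80]
  12. access 93: MISS. Cache (old->new): [95 21 80 93]
  13. access 19: MISS. Cache (old->new): [95 21 80 93 19]
  14. access 93: HIT. Cache (old->new): [95 21 80 93 19]
  15. access 63: MISS. Cache (old->new): [95 21 80 93 19 63]
  16. access 21: HIT. Cache (old->new): [95 21 80 93 19 63]
  17. access 20: MISS, evict 95. Cache (old->new): [21 80 93 19 63 20]
  18. access 19: HIT. Cache (old->new): [21 80 93 19 63 20]
  19. access 46: MISS, evict 21. Cache (old->new): [80 93 19 63 20 46]
Total: 11 hits, 8 misses, 2 evictions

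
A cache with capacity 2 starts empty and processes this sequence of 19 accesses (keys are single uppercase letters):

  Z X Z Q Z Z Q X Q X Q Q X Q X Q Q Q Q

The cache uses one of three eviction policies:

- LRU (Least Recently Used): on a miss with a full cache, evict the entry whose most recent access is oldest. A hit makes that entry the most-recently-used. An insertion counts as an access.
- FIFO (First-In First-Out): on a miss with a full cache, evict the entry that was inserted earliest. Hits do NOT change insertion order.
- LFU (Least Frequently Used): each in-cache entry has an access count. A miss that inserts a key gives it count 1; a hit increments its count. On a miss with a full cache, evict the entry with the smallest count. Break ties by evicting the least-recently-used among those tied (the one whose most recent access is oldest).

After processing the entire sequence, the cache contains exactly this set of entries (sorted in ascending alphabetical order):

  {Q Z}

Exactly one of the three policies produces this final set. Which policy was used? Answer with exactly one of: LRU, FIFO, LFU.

Answer: LFU

Derivation:
Simulating under each policy and comparing final sets:
  LRU: final set = {Q X} -> differs
  FIFO: final set = {Q X} -> differs
  LFU: final set = {Q Z} -> MATCHES target
Only LFU produces the target set.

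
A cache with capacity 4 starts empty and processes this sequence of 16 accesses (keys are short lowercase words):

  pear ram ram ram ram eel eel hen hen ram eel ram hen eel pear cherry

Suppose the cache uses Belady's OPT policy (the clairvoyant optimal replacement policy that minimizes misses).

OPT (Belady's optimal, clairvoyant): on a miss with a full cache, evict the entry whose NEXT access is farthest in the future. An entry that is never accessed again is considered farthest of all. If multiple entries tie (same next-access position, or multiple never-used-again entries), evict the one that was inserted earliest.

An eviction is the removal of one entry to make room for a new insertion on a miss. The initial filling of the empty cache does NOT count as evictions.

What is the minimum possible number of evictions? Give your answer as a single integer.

Answer: 1

Derivation:
OPT (Belady) simulation (capacity=4):
  1. access pear: MISS. Cache: [pear]
  2. access ram: MISS. Cache: [pear ram]
  3. access ram: HIT. Next use of ram: step 4. Cache: [pear ram]
  4. access ram: HIT. Next use of ram: step 5. Cache: [pear ram]
  5. access ram: HIT. Next use of ram: step 10. Cache: [pear ram]
  6. access eel: MISS. Cache: [pear ram eel]
  7. access eel: HIT. Next use of eel: step 11. Cache: [pear ram eel]
  8. access hen: MISS. Cache: [pear ram eel hen]
  9. access hen: HIT. Next use of hen: step 13. Cache: [pear ram eel hen]
  10. access ram: HIT. Next use of ram: step 12. Cache: [pear ram eel hen]
  11. access eel: HIT. Next use of eel: step 14. Cache: [pear ram eel hen]
  12. access ram: HIT. Next use of ram: never. Cache: [pear ram eel hen]
  13. access hen: HIT. Next use of hen: never. Cache: [pear ram eel hen]
  14. access eel: HIT. Next use of eel: never. Cache: [pear ram eel hen]
  15. access pear: HIT. Next use of pear: never. Cache: [pear ram eel hen]
  16. access cherry: MISS, evict pear (next use: never). Cache: [ram eel hen cherry]
Total: 11 hits, 5 misses, 1 evictions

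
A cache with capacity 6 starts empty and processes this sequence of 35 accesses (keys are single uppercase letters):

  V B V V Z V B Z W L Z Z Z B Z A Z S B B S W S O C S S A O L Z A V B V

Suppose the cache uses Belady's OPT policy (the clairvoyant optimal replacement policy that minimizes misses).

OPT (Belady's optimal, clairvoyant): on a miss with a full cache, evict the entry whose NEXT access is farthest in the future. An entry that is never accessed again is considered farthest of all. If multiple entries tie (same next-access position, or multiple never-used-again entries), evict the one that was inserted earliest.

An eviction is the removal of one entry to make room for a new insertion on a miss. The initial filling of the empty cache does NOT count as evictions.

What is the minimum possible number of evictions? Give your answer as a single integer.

OPT (Belady) simulation (capacity=6):
  1. access V: MISS. Cache: [V]
  2. access B: MISS. Cache: [V B]
  3. access V: HIT. Next use of V: step 4. Cache: [V B]
  4. access V: HIT. Next use of V: step 6. Cache: [V B]
  5. access Z: MISS. Cache: [V B Z]
  6. access V: HIT. Next use of V: step 33. Cache: [V B Z]
  7. access B: HIT. Next use of B: step 14. Cache: [V B Z]
  8. access Z: HIT. Next use of Z: step 11. Cache: [V B Z]
  9. access W: MISS. Cache: [V B Z W]
  10. access L: MISS. Cache: [V B Z W L]
  11. access Z: HIT. Next use of Z: step 12. Cache: [V B Z W L]
  12. access Z: HIT. Next use of Z: step 13. Cache: [V B Z W L]
  13. access Z: HIT. Next use of Z: step 15. Cache: [V B Z W L]
  14. access B: HIT. Next use of B: step 19. Cache: [V B Z W L]
  15. access Z: HIT. Next use of Z: step 17. Cache: [V B Z W L]
  16. access A: MISS. Cache: [V B Z W L A]
  17. access Z: HIT. Next use of Z: step 31. Cache: [V B Z W L A]
  18. access S: MISS, evict V (next use: step 33). Cache: [B Z W L A S]
  19. access B: HIT. Next use of B: step 20. Cache: [B Z W L A S]
  20. access B: HIT. Next use of B: step 34. Cache: [B Z W L A S]
  21. access S: HIT. Next use of S: step 23. Cache: [B Z W L A S]
  22. access W: HIT. Next use of W: never. Cache: [B Z W L A S]
  23. access S: HIT. Next use of S: step 26. Cache: [B Z W L A S]
  24. access O: MISS, evict W (next use: never). Cache: [B Z L A S O]
  25. access C: MISS, evict B (next use: step 34). Cache: [Z L A S O C]
  26. access S: HIT. Next use of S: step 27. Cache: [Z L A S O C]
  27. access S: HIT. Next use of S: never. Cache: [Z L A S O C]
  28. access A: HIT. Next use of A: step 32. Cache: [Z L A S O C]
  29. access O: HIT. Next use of O: never. Cache: [Z L A S O C]
  30. access L: HIT. Next use of L: never. Cache: [Z L A S O C]
  31. access Z: HIT. Next use of Z: never. Cache: [Z L A S O C]
  32. access A: HIT. Next use of A: never. Cache: [Z L A S O C]
  33. access V: MISS, evict Z (next use: never). Cache: [L A S O C V]
  34. access B: MISS, evict L (next use: never). Cache: [A S O C V B]
  35. access V: HIT. Next use of V: never. Cache: [A S O C V B]
Total: 24 hits, 11 misses, 5 evictions

Answer: 5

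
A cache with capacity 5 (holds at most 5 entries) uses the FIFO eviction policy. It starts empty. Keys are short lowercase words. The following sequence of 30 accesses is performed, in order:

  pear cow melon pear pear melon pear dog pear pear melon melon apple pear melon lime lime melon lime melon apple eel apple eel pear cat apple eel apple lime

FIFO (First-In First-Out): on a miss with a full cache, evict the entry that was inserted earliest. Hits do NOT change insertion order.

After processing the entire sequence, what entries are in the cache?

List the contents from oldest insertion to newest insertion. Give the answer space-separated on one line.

Answer: apple lime eel pear cat

Derivation:
FIFO simulation (capacity=5):
  1. access pear: MISS. Cache (old->new): [pear]
  2. access cow: MISS. Cache (old->new): [pear cow]
  3. access melon: MISS. Cache (old->new): [pear cow melon]
  4. access pear: HIT. Cache (old->new): [pear cow melon]
  5. access pear: HIT. Cache (old->new): [pear cow melon]
  6. access melon: HIT. Cache (old->new): [pear cow melon]
  7. access pear: HIT. Cache (old->new): [pear cow melon]
  8. access dog: MISS. Cache (old->new): [pear cow melon dog]
  9. access pear: HIT. Cache (old->new): [pear cow melon dog]
  10. access pear: HIT. Cache (old->new): [pear cow melon dog]
  11. access melon: HIT. Cache (old->new): [pear cow melon dog]
  12. access melon: HIT. Cache (old->new): [pear cow melon dog]
  13. access apple: MISS. Cache (old->new): [pear cow melon dog apple]
  14. access pear: HIT. Cache (old->new): [pear cow melon dog apple]
  15. access melon: HIT. Cache (old->new): [pear cow melon dog apple]
  16. access lime: MISS, evict pear. Cache (old->new): [cow melon dog apple lime]
  17. access lime: HIT. Cache (old->new): [cow melon dog apple lime]
  18. access melon: HIT. Cache (old->new): [cow melon dog apple lime]
  19. access lime: HIT. Cache (old->new): [cow melon dog apple lime]
  20. access melon: HIT. Cache (old->new): [cow melon dog apple lime]
  21. access apple: HIT. Cache (old->new): [cow melon dog apple lime]
  22. access eel: MISS, evict cow. Cache (old->new): [melon dog apple lime eel]
  23. access apple: HIT. Cache (old->new): [melon dog apple lime eel]
  24. access eel: HIT. Cache (old->new): [melon dog apple lime eel]
  25. access pear: MISS, evict melon. Cache (old->new): [dog apple lime eel pear]
  26. access cat: MISS, evict dog. Cache (old->new): [apple lime eel pear cat]
  27. access apple: HIT. Cache (old->new): [apple lime eel pear cat]
  28. access eel: HIT. Cache (old->new): [apple lime eel pear cat]
  29. access apple: HIT. Cache (old->new): [apple lime eel pear cat]
  30. access lime: HIT. Cache (old->new): [apple lime eel pear cat]
Total: 21 hits, 9 misses, 4 evictions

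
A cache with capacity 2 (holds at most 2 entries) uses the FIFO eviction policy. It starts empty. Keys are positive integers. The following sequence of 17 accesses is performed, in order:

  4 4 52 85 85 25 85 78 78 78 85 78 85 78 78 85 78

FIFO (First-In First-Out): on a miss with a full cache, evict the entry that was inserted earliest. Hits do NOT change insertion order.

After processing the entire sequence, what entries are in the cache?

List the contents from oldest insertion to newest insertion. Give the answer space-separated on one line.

Answer: 78 85

Derivation:
FIFO simulation (capacity=2):
  1. access 4: MISS. Cache (old->new): [4]
  2. access 4: HIT. Cache (old->new): [4]
  3. access 52: MISS. Cache (old->new): [4 52]
  4. access 85: MISS, evict 4. Cache (old->new): [52 85]
  5. access 85: HIT. Cache (old->new): [52 85]
  6. access 25: MISS, evict 52. Cache (old->new): [85 25]
  7. access 85: HIT. Cache (old->new): [85 25]
  8. access 78: MISS, evict 85. Cache (old->new): [25 78]
  9. access 78: HIT. Cache (old->new): [25 78]
  10. access 78: HIT. Cache (old->new): [25 78]
  11. access 85: MISS, evict 25. Cache (old->new): [78 85]
  12. access 78: HIT. Cache (old->new): [78 85]
  13. access 85: HIT. Cache (old->new): [78 85]
  14. access 78: HIT. Cache (old->new): [78 85]
  15. access 78: HIT. Cache (old->new): [78 85]
  16. access 85: HIT. Cache (old->new): [78 85]
  17. access 78: HIT. Cache (old->new): [78 85]
Total: 11 hits, 6 misses, 4 evictions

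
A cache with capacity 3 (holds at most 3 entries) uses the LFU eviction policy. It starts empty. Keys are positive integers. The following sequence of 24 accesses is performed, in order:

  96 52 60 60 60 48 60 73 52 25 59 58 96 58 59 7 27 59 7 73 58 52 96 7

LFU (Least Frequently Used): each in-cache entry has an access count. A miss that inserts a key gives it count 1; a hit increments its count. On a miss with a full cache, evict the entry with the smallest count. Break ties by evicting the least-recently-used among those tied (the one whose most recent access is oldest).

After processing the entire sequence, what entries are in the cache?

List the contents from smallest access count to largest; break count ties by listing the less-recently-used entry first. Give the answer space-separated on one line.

Answer: 7 58 60

Derivation:
LFU simulation (capacity=3):
  1. access 96: MISS. Cache: [96(c=1)]
  2. access 52: MISS. Cache: [96(c=1) 52(c=1)]
  3. access 60: MISS. Cache: [96(c=1) 52(c=1) 60(c=1)]
  4. access 60: HIT, count now 2. Cache: [96(c=1) 52(c=1) 60(c=2)]
  5. access 60: HIT, count now 3. Cache: [96(c=1) 52(c=1) 60(c=3)]
  6. access 48: MISS, evict 96(c=1). Cache: [52(c=1) 48(c=1) 60(c=3)]
  7. access 60: HIT, count now 4. Cache: [52(c=1) 48(c=1) 60(c=4)]
  8. access 73: MISS, evict 52(c=1). Cache: [48(c=1) 73(c=1) 60(c=4)]
  9. access 52: MISS, evict 48(c=1). Cache: [73(c=1) 52(c=1) 60(c=4)]
  10. access 25: MISS, evict 73(c=1). Cache: [52(c=1) 25(c=1) 60(c=4)]
  11. access 59: MISS, evict 52(c=1). Cache: [25(c=1) 59(c=1) 60(c=4)]
  12. access 58: MISS, evict 25(c=1). Cache: [59(c=1) 58(c=1) 60(c=4)]
  13. access 96: MISS, evict 59(c=1). Cache: [58(c=1) 96(c=1) 60(c=4)]
  14. access 58: HIT, count now 2. Cache: [96(c=1) 58(c=2) 60(c=4)]
  15. access 59: MISS, evict 96(c=1). Cache: [59(c=1) 58(c=2) 60(c=4)]
  16. access 7: MISS, evict 59(c=1). Cache: [7(c=1) 58(c=2) 60(c=4)]
  17. access 27: MISS, evict 7(c=1). Cache: [27(c=1) 58(c=2) 60(c=4)]
  18. access 59: MISS, evict 27(c=1). Cache: [59(c=1) 58(c=2) 60(c=4)]
  19. access 7: MISS, evict 59(c=1). Cache: [7(c=1) 58(c=2) 60(c=4)]
  20. access 73: MISS, evict 7(c=1). Cache: [73(c=1) 58(c=2) 60(c=4)]
  21. access 58: HIT, count now 3. Cache: [73(c=1) 58(c=3) 60(c=4)]
  22. access 52: MISS, evict 73(c=1). Cache: [52(c=1) 58(c=3) 60(c=4)]
  23. access 96: MISS, evict 52(c=1). Cache: [96(c=1) 58(c=3) 60(c=4)]
  24. access 7: MISS, evict 96(c=1). Cache: [7(c=1) 58(c=3) 60(c=4)]
Total: 5 hits, 19 misses, 16 evictions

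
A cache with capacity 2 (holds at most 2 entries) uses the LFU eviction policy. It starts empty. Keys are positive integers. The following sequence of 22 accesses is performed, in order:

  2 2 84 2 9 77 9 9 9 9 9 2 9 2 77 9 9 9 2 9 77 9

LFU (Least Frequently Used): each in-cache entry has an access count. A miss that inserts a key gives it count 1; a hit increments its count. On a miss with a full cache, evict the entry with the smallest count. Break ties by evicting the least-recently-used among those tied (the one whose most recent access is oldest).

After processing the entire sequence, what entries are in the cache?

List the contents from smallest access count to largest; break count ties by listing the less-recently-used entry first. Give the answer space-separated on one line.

LFU simulation (capacity=2):
  1. access 2: MISS. Cache: [2(c=1)]
  2. access 2: HIT, count now 2. Cache: [2(c=2)]
  3. access 84: MISS. Cache: [84(c=1) 2(c=2)]
  4. access 2: HIT, count now 3. Cache: [84(c=1) 2(c=3)]
  5. access 9: MISS, evict 84(c=1). Cache: [9(c=1) 2(c=3)]
  6. access 77: MISS, evict 9(c=1). Cache: [77(c=1) 2(c=3)]
  7. access 9: MISS, evict 77(c=1). Cache: [9(c=1) 2(c=3)]
  8. access 9: HIT, count now 2. Cache: [9(c=2) 2(c=3)]
  9. access 9: HIT, count now 3. Cache: [2(c=3) 9(c=3)]
  10. access 9: HIT, count now 4. Cache: [2(c=3) 9(c=4)]
  11. access 9: HIT, count now 5. Cache: [2(c=3) 9(c=5)]
  12. access 2: HIT, count now 4. Cache: [2(c=4) 9(c=5)]
  13. access 9: HIT, count now 6. Cache: [2(c=4) 9(c=6)]
  14. access 2: HIT, count now 5. Cache: [2(c=5) 9(c=6)]
  15. access 77: MISS, evict 2(c=5). Cache: [77(c=1) 9(c=6)]
  16. access 9: HIT, count now 7. Cache: [77(c=1) 9(c=7)]
  17. access 9: HIT, count now 8. Cache: [77(c=1) 9(c=8)]
  18. access 9: HIT, count now 9. Cache: [77(c=1) 9(c=9)]
  19. access 2: MISS, evict 77(c=1). Cache: [2(c=1) 9(c=9)]
  20. access 9: HIT, count now 10. Cache: [2(c=1) 9(c=10)]
  21. access 77: MISS, evict 2(c=1). Cache: [77(c=1) 9(c=10)]
  22. access 9: HIT, count now 11. Cache: [77(c=1) 9(c=11)]
Total: 14 hits, 8 misses, 6 evictions

Answer: 77 9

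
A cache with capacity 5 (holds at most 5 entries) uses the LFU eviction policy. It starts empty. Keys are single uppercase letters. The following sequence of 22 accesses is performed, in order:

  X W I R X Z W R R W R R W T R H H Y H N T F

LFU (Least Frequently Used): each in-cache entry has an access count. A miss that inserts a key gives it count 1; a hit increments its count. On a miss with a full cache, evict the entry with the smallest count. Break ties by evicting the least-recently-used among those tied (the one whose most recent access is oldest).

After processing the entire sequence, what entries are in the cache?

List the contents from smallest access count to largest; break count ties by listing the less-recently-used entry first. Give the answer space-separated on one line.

Answer: F X H W R

Derivation:
LFU simulation (capacity=5):
  1. access X: MISS. Cache: [X(c=1)]
  2. access W: MISS. Cache: [X(c=1) W(c=1)]
  3. access I: MISS. Cache: [X(c=1) W(c=1) I(c=1)]
  4. access R: MISS. Cache: [X(c=1) W(c=1) I(c=1) R(c=1)]
  5. access X: HIT, count now 2. Cache: [W(c=1) I(c=1) R(c=1) X(c=2)]
  6. access Z: MISS. Cache: [W(c=1) I(c=1) R(c=1) Z(c=1) X(c=2)]
  7. access W: HIT, count now 2. Cache: [I(c=1) R(c=1) Z(c=1) X(c=2) W(c=2)]
  8. access R: HIT, count now 2. Cache: [I(c=1) Z(c=1) X(c=2) W(c=2) R(c=2)]
  9. access R: HIT, count now 3. Cache: [I(c=1) Z(c=1) X(c=2) W(c=2) R(c=3)]
  10. access W: HIT, count now 3. Cache: [I(c=1) Z(c=1) X(c=2) R(c=3) W(c=3)]
  11. access R: HIT, count now 4. Cache: [I(c=1) Z(c=1) X(c=2) W(c=3) R(c=4)]
  12. access R: HIT, count now 5. Cache: [I(c=1) Z(c=1) X(c=2) W(c=3) R(c=5)]
  13. access W: HIT, count now 4. Cache: [I(c=1) Z(c=1) X(c=2) W(c=4) R(c=5)]
  14. access T: MISS, evict I(c=1). Cache: [Z(c=1) T(c=1) X(c=2) W(c=4) R(c=5)]
  15. access R: HIT, count now 6. Cache: [Z(c=1) T(c=1) X(c=2) W(c=4) R(c=6)]
  16. access H: MISS, evict Z(c=1). Cache: [T(c=1) H(c=1) X(c=2) W(c=4) R(c=6)]
  17. access H: HIT, count now 2. Cache: [T(c=1) X(c=2) H(c=2) W(c=4) R(c=6)]
  18. access Y: MISS, evict T(c=1). Cache: [Y(c=1) X(c=2) H(c=2) W(c=4) R(c=6)]
  19. access H: HIT, count now 3. Cache: [Y(c=1) X(c=2) H(c=3) W(c=4) R(c=6)]
  20. access N: MISS, evict Y(c=1). Cache: [N(c=1) X(c=2) H(c=3) W(c=4) R(c=6)]
  21. access T: MISS, evict N(c=1). Cache: [T(c=1) X(c=2) H(c=3) W(c=4) R(c=6)]
  22. access F: MISS, evict T(c=1). Cache: [F(c=1) X(c=2) H(c=3) W(c=4) R(c=6)]
Total: 11 hits, 11 misses, 6 evictions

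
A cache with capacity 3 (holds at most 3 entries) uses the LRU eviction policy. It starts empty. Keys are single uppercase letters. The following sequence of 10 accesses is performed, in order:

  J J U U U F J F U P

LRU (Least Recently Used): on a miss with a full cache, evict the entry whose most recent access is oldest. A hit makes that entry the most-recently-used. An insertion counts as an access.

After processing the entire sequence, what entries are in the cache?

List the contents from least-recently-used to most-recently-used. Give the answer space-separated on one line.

LRU simulation (capacity=3):
  1. access J: MISS. Cache (LRU->MRU): [J]
  2. access J: HIT. Cache (LRU->MRU): [J]
  3. access U: MISS. Cache (LRU->MRU): [J U]
  4. access U: HIT. Cache (LRU->MRU): [J U]
  5. access U: HIT. Cache (LRU->MRU): [J U]
  6. access F: MISS. Cache (LRU->MRU): [J U F]
  7. access J: HIT. Cache (LRU->MRU): [U F J]
  8. access F: HIT. Cache (LRU->MRU): [U J F]
  9. access U: HIT. Cache (LRU->MRU): [J F U]
  10. access P: MISS, evict J. Cache (LRU->MRU): [F U P]
Total: 6 hits, 4 misses, 1 evictions

Answer: F U P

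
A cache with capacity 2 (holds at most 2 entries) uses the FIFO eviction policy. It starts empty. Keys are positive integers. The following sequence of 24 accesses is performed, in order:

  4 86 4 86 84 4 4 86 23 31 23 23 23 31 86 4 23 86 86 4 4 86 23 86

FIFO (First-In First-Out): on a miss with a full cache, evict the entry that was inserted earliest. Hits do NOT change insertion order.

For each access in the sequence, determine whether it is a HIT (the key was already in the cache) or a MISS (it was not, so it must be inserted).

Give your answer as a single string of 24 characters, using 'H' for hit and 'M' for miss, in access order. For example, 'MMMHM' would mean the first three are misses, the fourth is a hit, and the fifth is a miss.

Answer: MMHHMMHMMMHHHHMMMMHMHHMM

Derivation:
FIFO simulation (capacity=2):
  1. access 4: MISS. Cache (old->new): [4]
  2. access 86: MISS. Cache (old->new): [4 86]
  3. access 4: HIT. Cache (old->new): [4 86]
  4. access 86: HIT. Cache (old->new): [4 86]
  5. access 84: MISS, evict 4. Cache (old->new): [86 84]
  6. access 4: MISS, evict 86. Cache (old->new): [84 4]
  7. access 4: HIT. Cache (old->new): [84 4]
  8. access 86: MISS, evict 84. Cache (old->new): [4 86]
  9. access 23: MISS, evict 4. Cache (old->new): [86 23]
  10. access 31: MISS, evict 86. Cache (old->new): [23 31]
  11. access 23: HIT. Cache (old->new): [23 31]
  12. access 23: HIT. Cache (old->new): [23 31]
  13. access 23: HIT. Cache (old->new): [23 31]
  14. access 31: HIT. Cache (old->new): [23 31]
  15. access 86: MISS, evict 23. Cache (old->new): [31 86]
  16. access 4: MISS, evict 31. Cache (old->new): [86 4]
  17. access 23: MISS, evict 86. Cache (old->new): [4 23]
  18. access 86: MISS, evict 4. Cache (old->new): [23 86]
  19. access 86: HIT. Cache (old->new): [23 86]
  20. access 4: MISS, evict 23. Cache (old->new): [86 4]
  21. access 4: HIT. Cache (old->new): [86 4]
  22. access 86: HIT. Cache (old->new): [86 4]
  23. access 23: MISS, evict 86. Cache (old->new): [4 23]
  24. access 86: MISS, evict 4. Cache (old->new): [23 86]
Total: 10 hits, 14 misses, 12 evictions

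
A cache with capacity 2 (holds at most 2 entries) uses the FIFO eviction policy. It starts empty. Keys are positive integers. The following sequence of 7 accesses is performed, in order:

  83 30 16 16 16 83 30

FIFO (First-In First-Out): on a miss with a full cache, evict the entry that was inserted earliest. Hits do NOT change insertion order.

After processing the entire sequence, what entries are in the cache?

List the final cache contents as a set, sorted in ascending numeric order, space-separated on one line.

Answer: 30 83

Derivation:
FIFO simulation (capacity=2):
  1. access 83: MISS. Cache (old->new): [83]
  2. access 30: MISS. Cache (old->new): [83 30]
  3. access 16: MISS, evict 83. Cache (old->new): [30 16]
  4. access 16: HIT. Cache (old->new): [30 16]
  5. access 16: HIT. Cache (old->new): [30 16]
  6. access 83: MISS, evict 30. Cache (old->new): [16 83]
  7. access 30: MISS, evict 16. Cache (old->new): [83 30]
Total: 2 hits, 5 misses, 3 evictions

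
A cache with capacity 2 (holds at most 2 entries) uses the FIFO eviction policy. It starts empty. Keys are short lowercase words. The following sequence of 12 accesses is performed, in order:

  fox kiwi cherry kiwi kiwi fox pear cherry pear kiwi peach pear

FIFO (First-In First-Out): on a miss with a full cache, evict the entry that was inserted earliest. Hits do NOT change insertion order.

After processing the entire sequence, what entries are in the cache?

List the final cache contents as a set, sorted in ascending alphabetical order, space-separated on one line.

FIFO simulation (capacity=2):
  1. access fox: MISS. Cache (old->new): [fox]
  2. access kiwi: MISS. Cache (old->new): [fox kiwi]
  3. access cherry: MISS, evict fox. Cache (old->new): [kiwi cherry]
  4. access kiwi: HIT. Cache (old->new): [kiwi cherry]
  5. access kiwi: HIT. Cache (old->new): [kiwi cherry]
  6. access fox: MISS, evict kiwi. Cache (old->new): [cherry fox]
  7. access pear: MISS, evict cherry. Cache (old->new): [fox pear]
  8. access cherry: MISS, evict fox. Cache (old->new): [pear cherry]
  9. access pear: HIT. Cache (old->new): [pear cherry]
  10. access kiwi: MISS, evict pear. Cache (old->new): [cherry kiwi]
  11. access peach: MISS, evict cherry. Cache (old->new): [kiwi peach]
  12. access pear: MISS, evict kiwi. Cache (old->new): [peach pear]
Total: 3 hits, 9 misses, 7 evictions

Answer: peach pear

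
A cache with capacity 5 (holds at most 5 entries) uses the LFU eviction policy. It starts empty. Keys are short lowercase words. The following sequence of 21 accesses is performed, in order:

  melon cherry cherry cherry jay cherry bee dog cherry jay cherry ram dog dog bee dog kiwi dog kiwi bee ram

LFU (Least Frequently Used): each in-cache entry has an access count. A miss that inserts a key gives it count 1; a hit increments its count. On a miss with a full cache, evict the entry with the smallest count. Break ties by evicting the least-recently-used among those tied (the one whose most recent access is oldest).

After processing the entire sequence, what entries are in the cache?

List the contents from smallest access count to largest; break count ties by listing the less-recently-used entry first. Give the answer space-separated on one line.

LFU simulation (capacity=5):
  1. access melon: MISS. Cache: [melon(c=1)]
  2. access cherry: MISS. Cache: [melon(c=1) cherry(c=1)]
  3. access cherry: HIT, count now 2. Cache: [melon(c=1) cherry(c=2)]
  4. access cherry: HIT, count now 3. Cache: [melon(c=1) cherry(c=3)]
  5. access jay: MISS. Cache: [melon(c=1) jay(c=1) cherry(c=3)]
  6. access cherry: HIT, count now 4. Cache: [melon(c=1) jay(c=1) cherry(c=4)]
  7. access bee: MISS. Cache: [melon(c=1) jay(c=1) bee(c=1) cherry(c=4)]
  8. access dog: MISS. Cache: [melon(c=1) jay(c=1) bee(c=1) dog(c=1) cherry(c=4)]
  9. access cherry: HIT, count now 5. Cache: [melon(c=1) jay(c=1) bee(c=1) dog(c=1) cherry(c=5)]
  10. access jay: HIT, count now 2. Cache: [melon(c=1) bee(c=1) dog(c=1) jay(c=2) cherry(c=5)]
  11. access cherry: HIT, count now 6. Cache: [melon(c=1) bee(c=1) dog(c=1) jay(c=2) cherry(c=6)]
  12. access ram: MISS, evict melon(c=1). Cache: [bee(c=1) dog(c=1) ram(c=1) jay(c=2) cherry(c=6)]
  13. access dog: HIT, count now 2. Cache: [bee(c=1) ram(c=1) jay(c=2) dog(c=2) cherry(c=6)]
  14. access dog: HIT, count now 3. Cache: [bee(c=1) ram(c=1) jay(c=2) dog(c=3) cherry(c=6)]
  15. access bee: HIT, count now 2. Cache: [ram(c=1) jay(c=2) bee(c=2) dog(c=3) cherry(c=6)]
  16. access dog: HIT, count now 4. Cache: [ram(c=1) jay(c=2) bee(c=2) dog(c=4) cherry(c=6)]
  17. access kiwi: MISS, evict ram(c=1). Cache: [kiwi(c=1) jay(c=2) bee(c=2) dog(c=4) cherry(c=6)]
  18. access dog: HIT, count now 5. Cache: [kiwi(c=1) jay(c=2) bee(c=2) dog(c=5) cherry(c=6)]
  19. access kiwi: HIT, count now 2. Cache: [jay(c=2) bee(c=2) kiwi(c=2) dog(c=5) cherry(c=6)]
  20. access bee: HIT, count now 3. Cache: [jay(c=2) kiwi(c=2) bee(c=3) dog(c=5) cherry(c=6)]
  21. access ram: MISS, evict jay(c=2). Cache: [ram(c=1) kiwi(c=2) bee(c=3) dog(c=5) cherry(c=6)]
Total: 13 hits, 8 misses, 3 evictions

Answer: ram kiwi bee dog cherry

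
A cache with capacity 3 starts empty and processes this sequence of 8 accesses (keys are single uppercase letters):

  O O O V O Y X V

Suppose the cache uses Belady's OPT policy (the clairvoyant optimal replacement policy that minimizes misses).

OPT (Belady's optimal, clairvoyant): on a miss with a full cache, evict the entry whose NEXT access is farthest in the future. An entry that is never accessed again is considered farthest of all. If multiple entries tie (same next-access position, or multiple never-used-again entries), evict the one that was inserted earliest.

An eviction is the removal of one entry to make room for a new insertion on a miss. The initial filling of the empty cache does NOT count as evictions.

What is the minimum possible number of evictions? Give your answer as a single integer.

Answer: 1

Derivation:
OPT (Belady) simulation (capacity=3):
  1. access O: MISS. Cache: [O]
  2. access O: HIT. Next use of O: step 3. Cache: [O]
  3. access O: HIT. Next use of O: step 5. Cache: [O]
  4. access V: MISS. Cache: [O V]
  5. access O: HIT. Next use of O: never. Cache: [O V]
  6. access Y: MISS. Cache: [O V Y]
  7. access X: MISS, evict O (next use: never). Cache: [V Y X]
  8. access V: HIT. Next use of V: never. Cache: [V Y X]
Total: 4 hits, 4 misses, 1 evictions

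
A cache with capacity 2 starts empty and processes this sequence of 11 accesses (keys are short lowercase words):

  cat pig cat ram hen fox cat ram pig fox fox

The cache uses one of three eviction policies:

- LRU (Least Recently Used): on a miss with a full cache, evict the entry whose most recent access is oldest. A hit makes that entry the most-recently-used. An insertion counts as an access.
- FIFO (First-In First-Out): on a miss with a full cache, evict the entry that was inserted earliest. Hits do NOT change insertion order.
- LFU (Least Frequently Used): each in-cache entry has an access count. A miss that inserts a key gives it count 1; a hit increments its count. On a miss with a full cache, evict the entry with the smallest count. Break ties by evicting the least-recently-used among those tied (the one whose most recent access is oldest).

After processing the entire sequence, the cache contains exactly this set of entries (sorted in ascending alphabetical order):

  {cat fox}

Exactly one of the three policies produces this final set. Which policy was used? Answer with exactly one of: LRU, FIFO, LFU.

Simulating under each policy and comparing final sets:
  LRU: final set = {fox pig} -> differs
  FIFO: final set = {fox pig} -> differs
  LFU: final set = {cat fox} -> MATCHES target
Only LFU produces the target set.

Answer: LFU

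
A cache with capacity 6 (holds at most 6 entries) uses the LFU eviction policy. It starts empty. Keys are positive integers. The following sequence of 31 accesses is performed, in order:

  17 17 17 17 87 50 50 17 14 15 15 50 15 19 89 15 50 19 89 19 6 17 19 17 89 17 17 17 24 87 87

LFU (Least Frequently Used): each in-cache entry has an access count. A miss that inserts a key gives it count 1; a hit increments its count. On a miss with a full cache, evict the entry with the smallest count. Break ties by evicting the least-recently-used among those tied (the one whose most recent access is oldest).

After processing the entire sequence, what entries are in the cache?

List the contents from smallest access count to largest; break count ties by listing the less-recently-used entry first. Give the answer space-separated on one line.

Answer: 87 89 15 50 19 17

Derivation:
LFU simulation (capacity=6):
  1. access 17: MISS. Cache: [17(c=1)]
  2. access 17: HIT, count now 2. Cache: [17(c=2)]
  3. access 17: HIT, count now 3. Cache: [17(c=3)]
  4. access 17: HIT, count now 4. Cache: [17(c=4)]
  5. access 87: MISS. Cache: [87(c=1) 17(c=4)]
  6. access 50: MISS. Cache: [87(c=1) 50(c=1) 17(c=4)]
  7. access 50: HIT, count now 2. Cache: [87(c=1) 50(c=2) 17(c=4)]
  8. access 17: HIT, count now 5. Cache: [87(c=1) 50(c=2) 17(c=5)]
  9. access 14: MISS. Cache: [87(c=1) 14(c=1) 50(c=2) 17(c=5)]
  10. access 15: MISS. Cache: [87(c=1) 14(c=1) 15(c=1) 50(c=2) 17(c=5)]
  11. access 15: HIT, count now 2. Cache: [87(c=1) 14(c=1) 50(c=2) 15(c=2) 17(c=5)]
  12. access 50: HIT, count now 3. Cache: [87(c=1) 14(c=1) 15(c=2) 50(c=3) 17(c=5)]
  13. access 15: HIT, count now 3. Cache: [87(c=1) 14(c=1) 50(c=3) 15(c=3) 17(c=5)]
  14. access 19: MISS. Cache: [87(c=1) 14(c=1) 19(c=1) 50(c=3) 15(c=3) 17(c=5)]
  15. access 89: MISS, evict 87(c=1). Cache: [14(c=1) 19(c=1) 89(c=1) 50(c=3) 15(c=3) 17(c=5)]
  16. access 15: HIT, count now 4. Cache: [14(c=1) 19(c=1) 89(c=1) 50(c=3) 15(c=4) 17(c=5)]
  17. access 50: HIT, count now 4. Cache: [14(c=1) 19(c=1) 89(c=1) 15(c=4) 50(c=4) 17(c=5)]
  18. access 19: HIT, count now 2. Cache: [14(c=1) 89(c=1) 19(c=2) 15(c=4) 50(c=4) 17(c=5)]
  19. access 89: HIT, count now 2. Cache: [14(c=1) 19(c=2) 89(c=2) 15(c=4) 50(c=4) 17(c=5)]
  20. access 19: HIT, count now 3. Cache: [14(c=1) 89(c=2) 19(c=3) 15(c=4) 50(c=4) 17(c=5)]
  21. access 6: MISS, evict 14(c=1). Cache: [6(c=1) 89(c=2) 19(c=3) 15(c=4) 50(c=4) 17(c=5)]
  22. access 17: HIT, count now 6. Cache: [6(c=1) 89(c=2) 19(c=3) 15(c=4) 50(c=4) 17(c=6)]
  23. access 19: HIT, count now 4. Cache: [6(c=1) 89(c=2) 15(c=4) 50(c=4) 19(c=4) 17(c=6)]
  24. access 17: HIT, count now 7. Cache: [6(c=1) 89(c=2) 15(c=4) 50(c=4) 19(c=4) 17(c=7)]
  25. access 89: HIT, count now 3. Cache: [6(c=1) 89(c=3) 15(c=4) 50(c=4) 19(c=4) 17(c=7)]
  26. access 17: HIT, count now 8. Cache: [6(c=1) 89(c=3) 15(c=4) 50(c=4) 19(c=4) 17(c=8)]
  27. access 17: HIT, count now 9. Cache: [6(c=1) 89(c=3) 15(c=4) 50(c=4) 19(c=4) 17(c=9)]
  28. access 17: HIT, count now 10. Cache: [6(c=1) 89(c=3) 15(c=4) 50(c=4) 19(c=4) 17(c=10)]
  29. access 24: MISS, evict 6(c=1). Cache: [24(c=1) 89(c=3) 15(c=4) 50(c=4) 19(c=4) 17(c=10)]
  30. access 87: MISS, evict 24(c=1). Cache: [87(c=1) 89(c=3) 15(c=4) 50(c=4) 19(c=4) 17(c=10)]
  31. access 87: HIT, count now 2. Cache: [87(c=2) 89(c=3) 15(c=4) 50(c=4) 19(c=4) 17(c=10)]
Total: 21 hits, 10 misses, 4 evictions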